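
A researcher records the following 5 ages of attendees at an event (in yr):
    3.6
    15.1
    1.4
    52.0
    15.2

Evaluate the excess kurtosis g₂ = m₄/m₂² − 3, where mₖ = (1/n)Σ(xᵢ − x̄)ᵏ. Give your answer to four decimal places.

x̄ = 17.4600
Σ(xᵢ − x̄)² = 1653.7120 ⇒ m₂ = 330.74240
Σ(xᵢ − x̄)⁴ = 1526760.6255 ⇒ m₄ = 305352.12510
m₂² = 109390.53516
g₂ = m₄/m₂² − 3 = 2.79139 − 3 ≈ -0.2086

-0.2086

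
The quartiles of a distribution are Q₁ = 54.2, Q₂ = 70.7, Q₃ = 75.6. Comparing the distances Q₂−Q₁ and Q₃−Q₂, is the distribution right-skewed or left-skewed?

left-skewed

Q₂ − Q₁ = 16.5;  Q₃ − Q₂ = 4.9
Q₂ − Q₁ > Q₃ − Q₂ ⇒ the lower half is more spread out ⇒ left-skewed.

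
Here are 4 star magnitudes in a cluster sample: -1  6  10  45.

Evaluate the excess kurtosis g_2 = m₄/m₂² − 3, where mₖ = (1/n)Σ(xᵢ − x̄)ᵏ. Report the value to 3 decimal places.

x̄ = 15.0000
Σ(xᵢ − x̄)² = 1262.0000 ⇒ m₂ = 315.50000
Σ(xᵢ − x̄)⁴ = 882722.0000 ⇒ m₄ = 220680.50000
m₂² = 99540.25000
g_2 = m₄/m₂² − 3 = 2.21700 − 3 ≈ -0.783

-0.783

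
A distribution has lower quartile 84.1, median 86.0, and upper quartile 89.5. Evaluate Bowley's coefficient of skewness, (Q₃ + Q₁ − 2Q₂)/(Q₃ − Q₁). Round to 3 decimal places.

numerator: Q₃ + Q₁ − 2Q₂ = 89.5 + 84.1 − 2×86.0 = 1.6000
denominator: Q₃ − Q₁ = 89.5 − 84.1 = 5.4000
Bowley skewness = 1.6000 / 5.4000 ≈ 0.296

0.296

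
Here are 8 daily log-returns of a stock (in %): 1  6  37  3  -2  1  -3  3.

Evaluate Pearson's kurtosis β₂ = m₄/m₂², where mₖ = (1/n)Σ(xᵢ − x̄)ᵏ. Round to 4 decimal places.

5.6018

x̄ = 5.7500
Σ(xᵢ − x̄)² = 1173.5000 ⇒ m₂ = 146.68750
Σ(xᵢ − x̄)⁴ = 964276.1563 ⇒ m₄ = 120534.51953
m₂² = 21517.22266
β₂ = m₄/m₂² = 120534.51953 / 21517.22266 ≈ 5.6018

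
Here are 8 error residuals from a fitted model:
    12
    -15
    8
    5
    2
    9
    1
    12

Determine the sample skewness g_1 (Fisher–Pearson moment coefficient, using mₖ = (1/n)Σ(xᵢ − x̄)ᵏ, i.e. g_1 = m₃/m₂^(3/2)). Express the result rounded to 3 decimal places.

-1.359

x̄ = (12 - 15 + 8 + 5 + 2 + 9 + 1 + 12) / 8 = 4.2500
deviations (xᵢ − x̄): 7.7500, -19.2500, 3.7500, 0.7500, -2.2500, 4.7500, -3.2500, 7.7500
Σ(xᵢ − x̄)² = 543.5000 ⇒ m₂ = 543.5000/8 = 67.93750
Σ(xᵢ − x̄)³ = -6087.7500 ⇒ m₃ = -6087.7500/8 = -760.96875
m₂^(3/2) = 67.93750^(1.5) = 559.96946
g_1 = m₃ / m₂^(3/2) = -760.96875 / 559.96946 ≈ -1.359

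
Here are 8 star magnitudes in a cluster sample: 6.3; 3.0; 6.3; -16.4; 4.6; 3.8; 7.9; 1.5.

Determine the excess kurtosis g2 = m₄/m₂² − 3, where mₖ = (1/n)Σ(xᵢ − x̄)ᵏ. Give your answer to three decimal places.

x̄ = 2.1250
Σ(xᵢ − x̄)² = 421.4750 ⇒ m₂ = 52.68438
Σ(xᵢ − x̄)⁴ = 119535.5607 ⇒ m₄ = 14941.94509
m₂² = 2775.64337
g2 = m₄/m₂² − 3 = 5.38324 − 3 ≈ 2.383

2.383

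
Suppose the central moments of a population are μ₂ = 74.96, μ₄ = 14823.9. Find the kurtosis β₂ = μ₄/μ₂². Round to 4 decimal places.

μ₂² = 74.96² = 5619.00160
μ₄/μ₂² = 14823.9 / 5619.00160 = 2.63817
β₂ ≈ 2.6382

2.6382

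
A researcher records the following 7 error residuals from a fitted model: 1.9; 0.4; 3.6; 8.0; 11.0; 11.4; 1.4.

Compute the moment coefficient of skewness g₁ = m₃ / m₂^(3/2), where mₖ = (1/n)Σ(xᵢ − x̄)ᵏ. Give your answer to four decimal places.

x̄ = (1.9 + 0.4 + 3.6 + 8.0 + 11.0 + 11.4 + 1.4) / 7 = 5.3857
deviations (xᵢ − x̄): -3.4857, -4.9857, -1.7857, 2.6143, 5.6143, 6.0143, -3.9857
Σ(xᵢ − x̄)² = 130.6086 ⇒ m₂ = 130.6086/7 = 18.65837
Σ(xᵢ − x̄)³ = 177.0825 ⇒ m₃ = 177.0825/7 = 25.29750
m₂^(3/2) = 18.65837^(1.5) = 80.59544
g₁ = m₃ / m₂^(3/2) = 25.29750 / 80.59544 ≈ 0.3139

0.3139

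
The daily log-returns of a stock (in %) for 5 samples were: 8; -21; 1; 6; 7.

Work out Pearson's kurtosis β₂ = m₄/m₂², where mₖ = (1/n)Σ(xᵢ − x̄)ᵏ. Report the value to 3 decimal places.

2.993

x̄ = 0.2000
Σ(xᵢ − x̄)² = 590.8000 ⇒ m₂ = 118.16000
Σ(xᵢ − x̄)⁴ = 208968.0160 ⇒ m₄ = 41793.60320
m₂² = 13961.78560
β₂ = m₄/m₂² = 41793.60320 / 13961.78560 ≈ 2.993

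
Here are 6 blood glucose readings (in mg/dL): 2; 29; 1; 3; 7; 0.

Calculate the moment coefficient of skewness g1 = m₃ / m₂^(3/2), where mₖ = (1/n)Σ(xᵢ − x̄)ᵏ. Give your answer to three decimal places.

1.610

x̄ = (2 + 29 + 1 + 3 + 7 + 0) / 6 = 7.0000
deviations (xᵢ − x̄): -5.0000, 22.0000, -6.0000, -4.0000, 0.0000, -7.0000
Σ(xᵢ − x̄)² = 610.0000 ⇒ m₂ = 610.0000/6 = 101.66667
Σ(xᵢ − x̄)³ = 9900.0000 ⇒ m₃ = 9900.0000/6 = 1650.00000
m₂^(3/2) = 101.66667^(1.5) = 1025.10388
g1 = m₃ / m₂^(3/2) = 1650.00000 / 1025.10388 ≈ 1.610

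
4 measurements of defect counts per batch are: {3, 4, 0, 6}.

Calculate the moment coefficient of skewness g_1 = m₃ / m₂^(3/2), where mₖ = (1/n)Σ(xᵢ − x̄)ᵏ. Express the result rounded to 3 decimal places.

-0.323

x̄ = (3 + 4 + 0 + 6) / 4 = 3.2500
deviations (xᵢ − x̄): -0.2500, 0.7500, -3.2500, 2.7500
Σ(xᵢ − x̄)² = 18.7500 ⇒ m₂ = 18.7500/4 = 4.68750
Σ(xᵢ − x̄)³ = -13.1250 ⇒ m₃ = -13.1250/4 = -3.28125
m₂^(3/2) = 4.68750^(1.5) = 10.14874
g_1 = m₃ / m₂^(3/2) = -3.28125 / 10.14874 ≈ -0.323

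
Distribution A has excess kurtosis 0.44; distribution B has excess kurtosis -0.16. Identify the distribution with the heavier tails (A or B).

Higher excess kurtosis ⇒ heavier tails relative to the normal distribution.
0.44 vs -0.16: the larger is 0.44, so A has heavier tails. (A is leptokurtic — heavier-than-normal tails; the other is platykurtic.)

A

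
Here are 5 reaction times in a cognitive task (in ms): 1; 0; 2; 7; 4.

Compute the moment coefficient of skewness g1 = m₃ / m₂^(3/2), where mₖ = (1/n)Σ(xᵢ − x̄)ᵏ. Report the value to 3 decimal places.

0.622

x̄ = (1 + 0 + 2 + 7 + 4) / 5 = 2.8000
deviations (xᵢ − x̄): -1.8000, -2.8000, -0.8000, 4.2000, 1.2000
Σ(xᵢ − x̄)² = 30.8000 ⇒ m₂ = 30.8000/5 = 6.16000
Σ(xᵢ − x̄)³ = 47.5200 ⇒ m₃ = 47.5200/5 = 9.50400
m₂^(3/2) = 6.16000^(1.5) = 15.28872
g1 = m₃ / m₂^(3/2) = 9.50400 / 15.28872 ≈ 0.622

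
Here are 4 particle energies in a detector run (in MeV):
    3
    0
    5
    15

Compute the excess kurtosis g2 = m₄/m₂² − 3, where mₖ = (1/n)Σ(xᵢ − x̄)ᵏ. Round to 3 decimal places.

x̄ = 5.7500
Σ(xᵢ − x̄)² = 126.7500 ⇒ m₂ = 31.68750
Σ(xᵢ − x̄)⁴ = 8471.5781 ⇒ m₄ = 2117.89453
m₂² = 1004.09766
g2 = m₄/m₂² − 3 = 2.10925 − 3 ≈ -0.891

-0.891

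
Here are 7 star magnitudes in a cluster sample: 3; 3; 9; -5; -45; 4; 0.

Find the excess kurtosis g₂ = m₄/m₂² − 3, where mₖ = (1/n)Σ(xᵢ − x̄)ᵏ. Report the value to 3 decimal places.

x̄ = -4.4286
Σ(xᵢ − x̄)² = 2027.7143 ⇒ m₂ = 289.67347
Σ(xᵢ − x̄)⁴ = 2753490.0466 ⇒ m₄ = 393355.72095
m₂² = 83910.71887
g₂ = m₄/m₂² − 3 = 4.68779 − 3 ≈ 1.688

1.688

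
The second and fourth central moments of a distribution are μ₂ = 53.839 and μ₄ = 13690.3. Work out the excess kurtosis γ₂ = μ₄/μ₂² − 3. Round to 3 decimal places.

1.723

μ₂² = 53.839² = 2898.63792
μ₄/μ₂² = 13690.3 / 2898.63792 = 4.72301
γ₂ = 4.72301 − 3 ≈ 1.723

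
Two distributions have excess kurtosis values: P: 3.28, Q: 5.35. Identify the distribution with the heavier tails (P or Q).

Higher excess kurtosis ⇒ heavier tails relative to the normal distribution.
3.28 vs 5.35: the larger is 5.35, so Q has heavier tails.

Q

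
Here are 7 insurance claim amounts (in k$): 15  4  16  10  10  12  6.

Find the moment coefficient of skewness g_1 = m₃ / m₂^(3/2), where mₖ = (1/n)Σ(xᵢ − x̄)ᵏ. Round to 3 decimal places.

-0.171

x̄ = (15 + 4 + 16 + 10 + 10 + 12 + 6) / 7 = 10.4286
deviations (xᵢ − x̄): 4.5714, -6.4286, 5.5714, -0.4286, -0.4286, 1.5714, -4.4286
Σ(xᵢ − x̄)² = 115.7143 ⇒ m₂ = 115.7143/7 = 16.53061
Σ(xᵢ − x̄)³ = -80.3265 ⇒ m₃ = -80.3265/7 = -11.47522
m₂^(3/2) = 16.53061^(1.5) = 67.20992
g_1 = m₃ / m₂^(3/2) = -11.47522 / 67.20992 ≈ -0.171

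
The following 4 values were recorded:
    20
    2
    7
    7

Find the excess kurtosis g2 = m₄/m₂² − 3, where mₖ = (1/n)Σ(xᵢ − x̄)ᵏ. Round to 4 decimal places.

x̄ = 9.0000
Σ(xᵢ − x̄)² = 178.0000 ⇒ m₂ = 44.50000
Σ(xᵢ − x̄)⁴ = 17074.0000 ⇒ m₄ = 4268.50000
m₂² = 1980.25000
g2 = m₄/m₂² − 3 = 2.15554 − 3 ≈ -0.8445

-0.8445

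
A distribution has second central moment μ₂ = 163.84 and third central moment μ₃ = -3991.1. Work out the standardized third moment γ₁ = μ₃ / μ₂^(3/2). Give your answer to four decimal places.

σ = √μ₂ = √163.84 = 12.80000
σ³ = μ₂^(3/2) = 2097.15200
γ₁ = μ₃/σ³ = -3991.1 / 2097.15200 ≈ -1.9031

-1.9031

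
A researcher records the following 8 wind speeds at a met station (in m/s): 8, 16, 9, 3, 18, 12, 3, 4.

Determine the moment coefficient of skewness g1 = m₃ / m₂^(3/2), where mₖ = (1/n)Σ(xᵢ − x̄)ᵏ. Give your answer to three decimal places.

0.351

x̄ = (8 + 16 + 9 + 3 + 18 + 12 + 3 + 4) / 8 = 9.1250
deviations (xᵢ − x̄): -1.1250, 6.8750, -0.1250, -6.1250, 8.8750, 2.8750, -6.1250, -5.1250
Σ(xᵢ − x̄)² = 236.8750 ⇒ m₂ = 236.8750/8 = 29.60938
Σ(xᵢ − x̄)³ = 452.1563 ⇒ m₃ = 452.1563/8 = 56.51953
m₂^(3/2) = 29.60938^(1.5) = 161.11793
g1 = m₃ / m₂^(3/2) = 56.51953 / 161.11793 ≈ 0.351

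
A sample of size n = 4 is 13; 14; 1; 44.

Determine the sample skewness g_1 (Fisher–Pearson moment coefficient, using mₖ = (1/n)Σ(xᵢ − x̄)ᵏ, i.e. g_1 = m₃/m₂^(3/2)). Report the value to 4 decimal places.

0.7819

x̄ = (13 + 14 + 1 + 44) / 4 = 18.0000
deviations (xᵢ − x̄): -5.0000, -4.0000, -17.0000, 26.0000
Σ(xᵢ − x̄)² = 1006.0000 ⇒ m₂ = 1006.0000/4 = 251.50000
Σ(xᵢ − x̄)³ = 12474.0000 ⇒ m₃ = 12474.0000/4 = 3118.50000
m₂^(3/2) = 251.50000^(1.5) = 3988.47601
g_1 = m₃ / m₂^(3/2) = 3118.50000 / 3988.47601 ≈ 0.7819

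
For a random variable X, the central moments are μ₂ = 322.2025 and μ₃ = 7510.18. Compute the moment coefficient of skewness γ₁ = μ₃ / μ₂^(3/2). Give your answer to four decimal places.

1.2985

σ = √μ₂ = √322.2025 = 17.95000
σ³ = μ₂^(3/2) = 5783.53487
γ₁ = μ₃/σ³ = 7510.18 / 5783.53487 ≈ 1.2985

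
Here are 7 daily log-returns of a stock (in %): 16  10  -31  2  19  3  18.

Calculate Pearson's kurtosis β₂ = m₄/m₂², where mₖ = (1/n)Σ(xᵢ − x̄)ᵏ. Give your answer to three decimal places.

3.825

x̄ = 5.2857
Σ(xᵢ − x̄)² = 1819.4286 ⇒ m₂ = 259.91837
Σ(xᵢ − x̄)⁴ = 1808897.5743 ⇒ m₄ = 258413.93919
m₂² = 67557.55768
β₂ = m₄/m₂² = 258413.93919 / 67557.55768 ≈ 3.825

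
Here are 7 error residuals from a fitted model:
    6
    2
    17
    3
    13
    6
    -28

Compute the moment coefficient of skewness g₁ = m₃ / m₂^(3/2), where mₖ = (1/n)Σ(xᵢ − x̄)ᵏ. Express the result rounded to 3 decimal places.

x̄ = (6 + 2 + 17 + 3 + 13 + 6 - 28) / 7 = 2.7143
deviations (xᵢ − x̄): 3.2857, -0.7143, 14.2857, 0.2857, 10.2857, 3.2857, -30.7143
Σ(xᵢ − x̄)² = 1275.4286 ⇒ m₂ = 1275.4286/7 = 182.20408
Σ(xᵢ − x̄)³ = -24900.6122 ⇒ m₃ = -24900.6122/7 = -3557.23032
m₂^(3/2) = 182.20408^(1.5) = 2459.44521
g₁ = m₃ / m₂^(3/2) = -3557.23032 / 2459.44521 ≈ -1.446

-1.446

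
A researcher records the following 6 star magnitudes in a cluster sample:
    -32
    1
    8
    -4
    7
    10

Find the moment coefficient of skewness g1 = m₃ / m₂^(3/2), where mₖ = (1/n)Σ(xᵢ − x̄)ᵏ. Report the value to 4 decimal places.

x̄ = (-32 + 1 + 8 - 4 + 7 + 10) / 6 = -1.6667
deviations (xᵢ − x̄): -30.3333, 2.6667, 9.6667, -2.3333, 8.6667, 11.6667
Σ(xᵢ − x̄)² = 1237.3333 ⇒ m₂ = 1237.3333/6 = 206.22222
Σ(xᵢ − x̄)³ = -24761.5556 ⇒ m₃ = -24761.5556/6 = -4126.92593
m₂^(3/2) = 206.22222^(1.5) = 2961.44174
g1 = m₃ / m₂^(3/2) = -4126.92593 / 2961.44174 ≈ -1.3936

-1.3936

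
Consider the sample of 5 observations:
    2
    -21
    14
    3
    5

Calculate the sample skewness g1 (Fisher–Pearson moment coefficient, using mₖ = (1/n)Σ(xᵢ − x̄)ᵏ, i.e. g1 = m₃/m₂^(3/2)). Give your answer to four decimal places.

-0.9691

x̄ = (2 - 21 + 14 + 3 + 5) / 5 = 0.6000
deviations (xᵢ − x̄): 1.4000, -21.6000, 13.4000, 2.4000, 4.4000
Σ(xᵢ − x̄)² = 673.2000 ⇒ m₂ = 673.2000/5 = 134.64000
Σ(xᵢ − x̄)³ = -7569.8400 ⇒ m₃ = -7569.8400/5 = -1513.96800
m₂^(3/2) = 134.64000^(1.5) = 1562.28821
g1 = m₃ / m₂^(3/2) = -1513.96800 / 1562.28821 ≈ -0.9691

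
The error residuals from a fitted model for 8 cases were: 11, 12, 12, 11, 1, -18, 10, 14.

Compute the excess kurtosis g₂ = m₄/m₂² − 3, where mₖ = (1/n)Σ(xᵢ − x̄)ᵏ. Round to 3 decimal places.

1.679

x̄ = 6.6250
Σ(xᵢ − x̄)² = 799.8750 ⇒ m₂ = 99.98438
Σ(xᵢ − x̄)⁴ = 374200.8691 ⇒ m₄ = 46775.10864
m₂² = 9996.87524
g₂ = m₄/m₂² − 3 = 4.67897 − 3 ≈ 1.679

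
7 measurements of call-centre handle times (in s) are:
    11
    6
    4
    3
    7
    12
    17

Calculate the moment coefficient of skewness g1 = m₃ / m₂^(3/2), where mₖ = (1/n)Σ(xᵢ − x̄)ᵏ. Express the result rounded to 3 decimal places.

x̄ = (11 + 6 + 4 + 3 + 7 + 12 + 17) / 7 = 8.5714
deviations (xᵢ − x̄): 2.4286, -2.5714, -4.5714, -5.5714, -1.5714, 3.4286, 8.4286
Σ(xᵢ − x̄)² = 149.7143 ⇒ m₂ = 149.7143/7 = 21.38776
Σ(xᵢ − x̄)³ = 364.0408 ⇒ m₃ = 364.0408/7 = 52.00583
m₂^(3/2) = 21.38776^(1.5) = 98.91173
g1 = m₃ / m₂^(3/2) = 52.00583 / 98.91173 ≈ 0.526

0.526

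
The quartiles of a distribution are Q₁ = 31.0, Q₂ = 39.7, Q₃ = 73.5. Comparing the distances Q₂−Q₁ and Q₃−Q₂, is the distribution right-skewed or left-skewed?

right-skewed

Q₂ − Q₁ = 8.7;  Q₃ − Q₂ = 33.8
Q₃ − Q₂ > Q₂ − Q₁ ⇒ the upper half is more spread out ⇒ right-skewed.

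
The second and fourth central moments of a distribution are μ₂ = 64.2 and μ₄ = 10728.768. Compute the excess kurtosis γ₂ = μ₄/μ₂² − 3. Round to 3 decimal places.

μ₂² = 64.2² = 4121.64000
μ₄/μ₂² = 10728.768 / 4121.64000 = 2.60303
γ₂ = 2.60303 − 3 ≈ -0.397

-0.397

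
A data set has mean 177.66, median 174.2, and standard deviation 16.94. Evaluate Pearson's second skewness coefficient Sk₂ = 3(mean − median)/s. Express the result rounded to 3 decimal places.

Sk₂ = 3(177.66 − 174.2) / 16.94 = 3 × 3.4600 / 16.94
    = 10.3800 / 16.94 ≈ 0.613

0.613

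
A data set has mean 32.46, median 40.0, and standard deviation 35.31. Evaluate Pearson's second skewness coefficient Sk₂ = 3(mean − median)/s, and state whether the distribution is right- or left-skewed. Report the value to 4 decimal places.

Sk₂ = 3(32.46 − 40.0) / 35.31 = 3 × -7.5400 / 35.31
    = -22.6200 / 35.31 ≈ -0.6406
Sk₂ < 0 ⇒ mean < median ⇒ left-skewed (negative skew).

-0.6406, left-skewed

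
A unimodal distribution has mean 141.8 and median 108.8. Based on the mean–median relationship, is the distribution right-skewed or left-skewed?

right-skewed

mean − median = 141.8 − 108.8 = 33.0
mean > median ⇒ the longer tail is on the right ⇒ right-skewed (positively skewed).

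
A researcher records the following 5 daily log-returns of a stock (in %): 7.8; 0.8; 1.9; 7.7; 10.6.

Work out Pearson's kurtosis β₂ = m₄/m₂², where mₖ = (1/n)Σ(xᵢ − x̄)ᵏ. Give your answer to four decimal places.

x̄ = 5.7600
Σ(xᵢ − x̄)² = 70.8520 ⇒ m₂ = 14.17040
Σ(xᵢ − x̄)⁴ = 1407.4791 ⇒ m₄ = 281.49583
m₂² = 200.80024
β₂ = m₄/m₂² = 281.49583 / 200.80024 ≈ 1.4019

1.4019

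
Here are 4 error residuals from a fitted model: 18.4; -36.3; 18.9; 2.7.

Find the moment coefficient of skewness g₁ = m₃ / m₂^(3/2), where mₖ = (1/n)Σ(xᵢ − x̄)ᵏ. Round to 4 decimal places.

x̄ = (18.4 - 36.3 + 18.9 + 2.7) / 4 = 0.9250
deviations (xᵢ − x̄): 17.4750, -37.2250, 17.9750, 1.7750
Σ(xᵢ − x̄)² = 2017.3275 ⇒ m₂ = 2017.3275/4 = 504.33187
Σ(xᵢ − x̄)³ = -40432.9406 ⇒ m₃ = -40432.9406/4 = -10108.23516
m₂^(3/2) = 504.33187^(1.5) = 11325.94964
g₁ = m₃ / m₂^(3/2) = -10108.23516 / 11325.94964 ≈ -0.8925

-0.8925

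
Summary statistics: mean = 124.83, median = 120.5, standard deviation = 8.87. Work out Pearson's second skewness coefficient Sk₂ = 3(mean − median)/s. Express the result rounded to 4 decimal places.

1.4645

Sk₂ = 3(124.83 − 120.5) / 8.87 = 3 × 4.3300 / 8.87
    = 12.9900 / 8.87 ≈ 1.4645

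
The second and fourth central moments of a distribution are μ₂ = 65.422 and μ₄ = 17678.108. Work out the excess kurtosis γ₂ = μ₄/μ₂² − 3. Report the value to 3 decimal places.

μ₂² = 65.422² = 4280.03808
μ₄/μ₂² = 17678.108 / 4280.03808 = 4.13036
γ₂ = 4.13036 − 3 ≈ 1.130

1.130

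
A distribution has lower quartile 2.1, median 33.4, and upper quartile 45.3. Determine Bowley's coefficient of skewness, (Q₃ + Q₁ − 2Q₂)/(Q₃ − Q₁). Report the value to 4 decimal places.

-0.4491

numerator: Q₃ + Q₁ − 2Q₂ = 45.3 + 2.1 − 2×33.4 = -19.4000
denominator: Q₃ − Q₁ = 45.3 − 2.1 = 43.2000
Bowley skewness = -19.4000 / 43.2000 ≈ -0.4491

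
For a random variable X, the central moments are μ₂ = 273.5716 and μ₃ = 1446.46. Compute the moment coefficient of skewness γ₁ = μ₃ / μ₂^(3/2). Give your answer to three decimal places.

0.320

σ = √μ₂ = √273.5716 = 16.54000
σ³ = μ₂^(3/2) = 4524.87426
γ₁ = μ₃/σ³ = 1446.46 / 4524.87426 ≈ 0.320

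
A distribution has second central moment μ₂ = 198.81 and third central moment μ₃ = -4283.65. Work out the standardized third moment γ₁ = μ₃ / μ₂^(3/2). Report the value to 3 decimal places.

-1.528

σ = √μ₂ = √198.81 = 14.10000
σ³ = μ₂^(3/2) = 2803.22100
γ₁ = μ₃/σ³ = -4283.65 / 2803.22100 ≈ -1.528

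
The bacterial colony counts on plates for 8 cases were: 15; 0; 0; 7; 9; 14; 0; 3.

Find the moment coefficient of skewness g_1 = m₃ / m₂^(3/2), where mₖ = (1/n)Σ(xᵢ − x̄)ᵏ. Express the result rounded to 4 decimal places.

x̄ = (15 + 0 + 0 + 7 + 9 + 14 + 0 + 3) / 8 = 6.0000
deviations (xᵢ − x̄): 9.0000, -6.0000, -6.0000, 1.0000, 3.0000, 8.0000, -6.0000, -3.0000
Σ(xᵢ − x̄)² = 272.0000 ⇒ m₂ = 272.0000/8 = 34.00000
Σ(xᵢ − x̄)³ = 594.0000 ⇒ m₃ = 594.0000/8 = 74.25000
m₂^(3/2) = 34.00000^(1.5) = 198.25236
g_1 = m₃ / m₂^(3/2) = 74.25000 / 198.25236 ≈ 0.3745

0.3745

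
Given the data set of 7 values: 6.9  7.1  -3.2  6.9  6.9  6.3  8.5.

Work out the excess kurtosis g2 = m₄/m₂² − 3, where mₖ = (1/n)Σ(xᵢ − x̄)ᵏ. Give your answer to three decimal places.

1.913

x̄ = 5.6286
Σ(xᵢ − x̄)² = 93.6543 ⇒ m₂ = 13.37918
Σ(xᵢ − x̄)⁴ = 6155.9284 ⇒ m₄ = 879.41834
m₂² = 179.00256
g2 = m₄/m₂² − 3 = 4.91288 − 3 ≈ 1.913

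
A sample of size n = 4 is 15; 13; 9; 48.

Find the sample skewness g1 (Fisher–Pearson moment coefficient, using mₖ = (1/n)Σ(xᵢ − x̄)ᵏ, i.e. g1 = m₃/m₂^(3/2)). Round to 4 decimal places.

x̄ = (15 + 13 + 9 + 48) / 4 = 21.2500
deviations (xᵢ − x̄): -6.2500, -8.2500, -12.2500, 26.7500
Σ(xᵢ − x̄)² = 972.7500 ⇒ m₂ = 972.7500/4 = 243.18750
Σ(xᵢ − x̄)³ = 16497.3750 ⇒ m₃ = 16497.3750/4 = 4124.34375
m₂^(3/2) = 243.18750^(1.5) = 3792.38022
g1 = m₃ / m₂^(3/2) = 4124.34375 / 3792.38022 ≈ 1.0875

1.0875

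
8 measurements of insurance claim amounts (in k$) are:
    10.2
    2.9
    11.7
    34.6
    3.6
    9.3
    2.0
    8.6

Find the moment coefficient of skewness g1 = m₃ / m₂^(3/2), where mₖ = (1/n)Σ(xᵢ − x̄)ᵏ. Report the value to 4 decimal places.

1.7282

x̄ = (10.2 + 2.9 + 11.7 + 34.6 + 3.6 + 9.3 + 2.0 + 8.6) / 8 = 10.3625
deviations (xᵢ − x̄): -0.1625, -7.4625, 1.3375, 24.2375, -6.7625, -1.0625, -8.3625, -1.7625
Σ(xᵢ − x̄)² = 764.8588 ⇒ m₂ = 764.8588/8 = 95.60734
Σ(xᵢ − x̄)³ = 12924.5500 ⇒ m₃ = 12924.5500/8 = 1615.56875
m₂^(3/2) = 95.60734^(1.5) = 934.83912
g1 = m₃ / m₂^(3/2) = 1615.56875 / 934.83912 ≈ 1.7282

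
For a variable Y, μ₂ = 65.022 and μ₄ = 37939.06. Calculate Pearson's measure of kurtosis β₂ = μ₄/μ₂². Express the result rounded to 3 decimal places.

μ₂² = 65.022² = 4227.86048
μ₄/μ₂² = 37939.06 / 4227.86048 = 8.97358
β₂ ≈ 8.974

8.974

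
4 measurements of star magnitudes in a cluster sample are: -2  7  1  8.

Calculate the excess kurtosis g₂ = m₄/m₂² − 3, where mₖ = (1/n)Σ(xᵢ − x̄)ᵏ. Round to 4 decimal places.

x̄ = 3.5000
Σ(xᵢ − x̄)² = 69.0000 ⇒ m₂ = 17.25000
Σ(xᵢ − x̄)⁴ = 1514.2500 ⇒ m₄ = 378.56250
m₂² = 297.56250
g₂ = m₄/m₂² − 3 = 1.27221 − 3 ≈ -1.7278

-1.7278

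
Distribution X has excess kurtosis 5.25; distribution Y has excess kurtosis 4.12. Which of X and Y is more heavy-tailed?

Higher excess kurtosis ⇒ heavier tails relative to the normal distribution.
5.25 vs 4.12: the larger is 5.25, so X has heavier tails.

X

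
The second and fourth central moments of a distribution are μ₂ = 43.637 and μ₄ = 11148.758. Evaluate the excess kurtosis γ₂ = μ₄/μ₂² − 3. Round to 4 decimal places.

μ₂² = 43.637² = 1904.18777
μ₄/μ₂² = 11148.758 / 1904.18777 = 5.85486
γ₂ = 5.85486 − 3 ≈ 2.8549

2.8549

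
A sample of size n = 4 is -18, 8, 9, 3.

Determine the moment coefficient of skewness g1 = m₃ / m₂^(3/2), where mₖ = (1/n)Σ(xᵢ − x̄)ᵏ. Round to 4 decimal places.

-1.0136

x̄ = (-18 + 8 + 9 + 3) / 4 = 0.5000
deviations (xᵢ − x̄): -18.5000, 7.5000, 8.5000, 2.5000
Σ(xᵢ − x̄)² = 477.0000 ⇒ m₂ = 477.0000/4 = 119.25000
Σ(xᵢ − x̄)³ = -5280.0000 ⇒ m₃ = -5280.0000/4 = -1320.00000
m₂^(3/2) = 119.25000^(1.5) = 1302.22966
g1 = m₃ / m₂^(3/2) = -1320.00000 / 1302.22966 ≈ -1.0136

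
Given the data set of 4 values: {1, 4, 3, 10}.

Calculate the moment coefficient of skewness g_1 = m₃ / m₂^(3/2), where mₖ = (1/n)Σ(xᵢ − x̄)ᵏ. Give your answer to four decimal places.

0.7950

x̄ = (1 + 4 + 3 + 10) / 4 = 4.5000
deviations (xᵢ − x̄): -3.5000, -0.5000, -1.5000, 5.5000
Σ(xᵢ − x̄)² = 45.0000 ⇒ m₂ = 45.0000/4 = 11.25000
Σ(xᵢ − x̄)³ = 120.0000 ⇒ m₃ = 120.0000/4 = 30.00000
m₂^(3/2) = 11.25000^(1.5) = 37.73365
g_1 = m₃ / m₂^(3/2) = 30.00000 / 37.73365 ≈ 0.7950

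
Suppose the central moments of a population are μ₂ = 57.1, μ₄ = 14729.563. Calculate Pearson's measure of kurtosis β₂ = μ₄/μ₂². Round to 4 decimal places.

4.5177

μ₂² = 57.1² = 3260.41000
μ₄/μ₂² = 14729.563 / 3260.41000 = 4.51770
β₂ ≈ 4.5177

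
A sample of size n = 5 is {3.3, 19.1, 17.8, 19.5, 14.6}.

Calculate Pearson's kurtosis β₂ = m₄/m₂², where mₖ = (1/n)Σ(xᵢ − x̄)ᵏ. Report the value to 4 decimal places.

x̄ = 14.8600
Σ(xᵢ − x̄)² = 181.8520 ⇒ m₂ = 36.37040
Σ(xᵢ − x̄)⁴ = 18719.3732 ⇒ m₄ = 3743.87464
m₂² = 1322.80600
β₂ = m₄/m₂² = 3743.87464 / 1322.80600 ≈ 2.8303

2.8303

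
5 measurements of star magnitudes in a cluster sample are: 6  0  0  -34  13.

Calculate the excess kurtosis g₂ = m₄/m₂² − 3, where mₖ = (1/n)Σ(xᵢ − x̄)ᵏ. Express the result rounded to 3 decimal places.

x̄ = -3.0000
Σ(xᵢ − x̄)² = 1316.0000 ⇒ m₂ = 263.20000
Σ(xᵢ − x̄)⁴ = 995780.0000 ⇒ m₄ = 199156.00000
m₂² = 69274.24000
g₂ = m₄/m₂² − 3 = 2.87489 − 3 ≈ -0.125

-0.125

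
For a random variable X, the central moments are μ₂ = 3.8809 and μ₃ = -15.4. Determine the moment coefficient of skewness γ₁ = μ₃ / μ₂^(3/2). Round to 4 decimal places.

-2.0143

σ = √μ₂ = √3.8809 = 1.97000
σ³ = μ₂^(3/2) = 7.64537
γ₁ = μ₃/σ³ = -15.4 / 7.64537 ≈ -2.0143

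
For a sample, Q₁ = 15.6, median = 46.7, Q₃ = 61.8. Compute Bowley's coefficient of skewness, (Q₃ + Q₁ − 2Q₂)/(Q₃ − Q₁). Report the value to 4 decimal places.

numerator: Q₃ + Q₁ − 2Q₂ = 61.8 + 15.6 − 2×46.7 = -16.0000
denominator: Q₃ − Q₁ = 61.8 − 15.6 = 46.2000
Bowley skewness = -16.0000 / 46.2000 ≈ -0.3463

-0.3463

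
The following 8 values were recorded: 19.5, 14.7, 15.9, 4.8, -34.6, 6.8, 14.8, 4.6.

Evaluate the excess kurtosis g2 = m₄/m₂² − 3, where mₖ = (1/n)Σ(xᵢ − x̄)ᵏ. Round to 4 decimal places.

x̄ = 5.8125
Σ(xᵢ − x̄)² = 2085.5088 ⇒ m₂ = 260.68859
Σ(xᵢ − x̄)⁴ = 2725466.3631 ⇒ m₄ = 340683.29539
m₂² = 67958.54291
g2 = m₄/m₂² − 3 = 5.01310 − 3 ≈ 2.0131

2.0131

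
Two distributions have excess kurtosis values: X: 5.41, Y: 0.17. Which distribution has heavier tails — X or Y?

Higher excess kurtosis ⇒ heavier tails relative to the normal distribution.
5.41 vs 0.17: the larger is 5.41, so X has heavier tails.

X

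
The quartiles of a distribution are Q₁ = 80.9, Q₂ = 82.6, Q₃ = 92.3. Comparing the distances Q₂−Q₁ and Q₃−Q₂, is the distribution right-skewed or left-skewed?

right-skewed

Q₂ − Q₁ = 1.7;  Q₃ − Q₂ = 9.7
Q₃ − Q₂ > Q₂ − Q₁ ⇒ the upper half is more spread out ⇒ right-skewed.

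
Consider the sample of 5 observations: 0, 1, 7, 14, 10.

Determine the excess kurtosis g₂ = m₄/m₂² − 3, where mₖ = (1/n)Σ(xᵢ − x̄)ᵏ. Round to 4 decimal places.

x̄ = 6.4000
Σ(xᵢ − x̄)² = 141.2000 ⇒ m₂ = 28.24000
Σ(xᵢ − x̄)⁴ = 6032.3360 ⇒ m₄ = 1206.46720
m₂² = 797.49760
g₂ = m₄/m₂² − 3 = 1.51282 − 3 ≈ -1.4872

-1.4872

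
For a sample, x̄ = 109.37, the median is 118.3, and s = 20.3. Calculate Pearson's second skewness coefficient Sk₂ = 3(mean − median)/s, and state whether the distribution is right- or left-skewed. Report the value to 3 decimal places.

-1.320, left-skewed

Sk₂ = 3(109.37 − 118.3) / 20.3 = 3 × -8.9300 / 20.3
    = -26.7900 / 20.3 ≈ -1.320
Sk₂ < 0 ⇒ mean < median ⇒ left-skewed (negative skew).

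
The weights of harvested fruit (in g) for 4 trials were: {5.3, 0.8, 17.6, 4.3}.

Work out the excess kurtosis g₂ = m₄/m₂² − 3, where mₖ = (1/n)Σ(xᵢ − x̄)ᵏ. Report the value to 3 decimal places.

x̄ = 7.0000
Σ(xᵢ − x̄)² = 160.9800 ⇒ m₂ = 40.24500
Σ(xᵢ − x̄)⁴ = 14163.8994 ⇒ m₄ = 3540.97485
m₂² = 1619.66003
g₂ = m₄/m₂² − 3 = 2.18625 − 3 ≈ -0.814

-0.814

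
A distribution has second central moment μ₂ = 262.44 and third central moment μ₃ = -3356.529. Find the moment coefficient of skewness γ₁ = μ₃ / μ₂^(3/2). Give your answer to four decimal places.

σ = √μ₂ = √262.44 = 16.20000
σ³ = μ₂^(3/2) = 4251.52800
γ₁ = μ₃/σ³ = -3356.529 / 4251.52800 ≈ -0.7895

-0.7895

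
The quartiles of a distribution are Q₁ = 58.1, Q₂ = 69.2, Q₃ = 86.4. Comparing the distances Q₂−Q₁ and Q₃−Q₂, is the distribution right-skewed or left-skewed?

right-skewed

Q₂ − Q₁ = 11.1;  Q₃ − Q₂ = 17.2
Q₃ − Q₂ > Q₂ − Q₁ ⇒ the upper half is more spread out ⇒ right-skewed.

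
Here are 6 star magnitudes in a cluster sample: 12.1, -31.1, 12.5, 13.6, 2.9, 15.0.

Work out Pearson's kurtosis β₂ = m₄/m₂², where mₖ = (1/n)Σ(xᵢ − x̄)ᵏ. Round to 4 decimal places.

3.7717

x̄ = 4.1667
Σ(xᵢ − x̄)² = 1584.0733 ⇒ m₂ = 264.01222
Σ(xᵢ − x̄)⁴ = 1577362.3838 ⇒ m₄ = 262893.73064
m₂² = 69702.45348
β₂ = m₄/m₂² = 262893.73064 / 69702.45348 ≈ 3.7717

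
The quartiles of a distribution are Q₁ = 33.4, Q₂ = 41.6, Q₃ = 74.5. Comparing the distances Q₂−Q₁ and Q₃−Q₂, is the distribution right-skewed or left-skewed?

Q₂ − Q₁ = 8.2;  Q₃ − Q₂ = 32.9
Q₃ − Q₂ > Q₂ − Q₁ ⇒ the upper half is more spread out ⇒ right-skewed.

right-skewed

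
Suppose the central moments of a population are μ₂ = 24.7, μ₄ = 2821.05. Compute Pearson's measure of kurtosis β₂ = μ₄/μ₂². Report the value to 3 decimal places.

μ₂² = 24.7² = 610.09000
μ₄/μ₂² = 2821.05 / 610.09000 = 4.62399
β₂ ≈ 4.624

4.624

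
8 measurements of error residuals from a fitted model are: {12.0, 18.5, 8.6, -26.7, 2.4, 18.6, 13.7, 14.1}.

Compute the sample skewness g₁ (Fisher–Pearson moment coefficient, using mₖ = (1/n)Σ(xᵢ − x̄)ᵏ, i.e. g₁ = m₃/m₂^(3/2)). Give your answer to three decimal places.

-1.750

x̄ = (12.0 + 18.5 + 8.6 - 26.7 + 2.4 + 18.6 + 13.7 + 14.1) / 8 = 7.6500
deviations (xᵢ − x̄): 4.3500, 10.8500, 0.9500, -34.3500, -5.2500, 10.9500, 6.0500, 6.4500
Σ(xᵢ − x̄)² = 1543.1400 ⇒ m₂ = 1543.1400/8 = 192.89250
Σ(xᵢ − x̄)³ = -37511.8680 ⇒ m₃ = -37511.8680/8 = -4688.98350
m₂^(3/2) = 192.89250^(1.5) = 2679.00185
g₁ = m₃ / m₂^(3/2) = -4688.98350 / 2679.00185 ≈ -1.750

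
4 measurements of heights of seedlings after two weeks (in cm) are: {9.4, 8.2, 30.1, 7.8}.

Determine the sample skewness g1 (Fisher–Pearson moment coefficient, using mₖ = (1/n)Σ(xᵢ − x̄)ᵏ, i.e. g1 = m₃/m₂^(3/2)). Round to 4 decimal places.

1.1412

x̄ = (9.4 + 8.2 + 30.1 + 7.8) / 4 = 13.8750
deviations (xᵢ − x̄): -4.4750, -5.6750, 16.2250, -6.0750
Σ(xᵢ − x̄)² = 352.3875 ⇒ m₂ = 352.3875/4 = 88.09688
Σ(xᵢ − x̄)³ = 3774.6581 ⇒ m₃ = 3774.6581/4 = 943.66453
m₂^(3/2) = 88.09688^(1.5) = 826.87670
g1 = m₃ / m₂^(3/2) = 943.66453 / 826.87670 ≈ 1.1412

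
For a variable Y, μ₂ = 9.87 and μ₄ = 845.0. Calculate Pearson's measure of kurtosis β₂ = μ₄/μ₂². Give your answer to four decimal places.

μ₂² = 9.87² = 97.41690
μ₄/μ₂² = 845.0 / 97.41690 = 8.67406
β₂ ≈ 8.6741

8.6741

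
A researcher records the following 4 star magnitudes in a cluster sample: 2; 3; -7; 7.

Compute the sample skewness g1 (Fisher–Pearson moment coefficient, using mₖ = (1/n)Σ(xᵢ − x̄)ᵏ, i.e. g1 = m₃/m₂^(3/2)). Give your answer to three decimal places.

-0.682

x̄ = (2 + 3 - 7 + 7) / 4 = 1.2500
deviations (xᵢ − x̄): 0.7500, 1.7500, -8.2500, 5.7500
Σ(xᵢ − x̄)² = 104.7500 ⇒ m₂ = 104.7500/4 = 26.18750
Σ(xᵢ − x̄)³ = -365.6250 ⇒ m₃ = -365.6250/4 = -91.40625
m₂^(3/2) = 26.18750^(1.5) = 134.01119
g1 = m₃ / m₂^(3/2) = -91.40625 / 134.01119 ≈ -0.682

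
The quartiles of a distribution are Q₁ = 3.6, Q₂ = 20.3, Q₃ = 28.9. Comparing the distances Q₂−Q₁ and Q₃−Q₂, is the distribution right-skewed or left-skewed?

left-skewed

Q₂ − Q₁ = 16.7;  Q₃ − Q₂ = 8.6
Q₂ − Q₁ > Q₃ − Q₂ ⇒ the lower half is more spread out ⇒ left-skewed.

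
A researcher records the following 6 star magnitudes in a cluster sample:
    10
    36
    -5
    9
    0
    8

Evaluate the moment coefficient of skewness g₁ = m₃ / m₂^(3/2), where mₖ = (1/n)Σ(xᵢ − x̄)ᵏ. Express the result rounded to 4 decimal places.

x̄ = (10 + 36 - 5 + 9 + 0 + 8) / 6 = 9.6667
deviations (xᵢ − x̄): 0.3333, 26.3333, -14.6667, -0.6667, -9.6667, -1.6667
Σ(xᵢ − x̄)² = 1005.3333 ⇒ m₂ = 1005.3333/6 = 167.55556
Σ(xᵢ − x̄)³ = 14197.5556 ⇒ m₃ = 14197.5556/6 = 2366.25926
m₂^(3/2) = 167.55556^(1.5) = 2168.89360
g₁ = m₃ / m₂^(3/2) = 2366.25926 / 2168.89360 ≈ 1.0910

1.0910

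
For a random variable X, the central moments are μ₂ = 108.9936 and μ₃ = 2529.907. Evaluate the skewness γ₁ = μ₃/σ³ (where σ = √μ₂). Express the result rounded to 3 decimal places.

σ = √μ₂ = √108.9936 = 10.44000
σ³ = μ₂^(3/2) = 1137.89318
γ₁ = μ₃/σ³ = 2529.907 / 1137.89318 ≈ 2.223

2.223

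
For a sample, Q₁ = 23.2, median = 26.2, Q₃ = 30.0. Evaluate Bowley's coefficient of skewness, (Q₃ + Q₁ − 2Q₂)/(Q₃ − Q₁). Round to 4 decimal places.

0.1176

numerator: Q₃ + Q₁ − 2Q₂ = 30.0 + 23.2 − 2×26.2 = 0.8000
denominator: Q₃ − Q₁ = 30.0 − 23.2 = 6.8000
Bowley skewness = 0.8000 / 6.8000 ≈ 0.1176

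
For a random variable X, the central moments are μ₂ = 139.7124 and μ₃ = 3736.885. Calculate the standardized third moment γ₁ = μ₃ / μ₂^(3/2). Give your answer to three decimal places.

σ = √μ₂ = √139.7124 = 11.82000
σ³ = μ₂^(3/2) = 1651.40057
γ₁ = μ₃/σ³ = 3736.885 / 1651.40057 ≈ 2.263

2.263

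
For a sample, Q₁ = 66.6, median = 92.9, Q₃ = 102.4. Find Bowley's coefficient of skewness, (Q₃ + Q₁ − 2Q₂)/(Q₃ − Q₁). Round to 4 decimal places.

-0.4693

numerator: Q₃ + Q₁ − 2Q₂ = 102.4 + 66.6 − 2×92.9 = -16.8000
denominator: Q₃ − Q₁ = 102.4 − 66.6 = 35.8000
Bowley skewness = -16.8000 / 35.8000 ≈ -0.4693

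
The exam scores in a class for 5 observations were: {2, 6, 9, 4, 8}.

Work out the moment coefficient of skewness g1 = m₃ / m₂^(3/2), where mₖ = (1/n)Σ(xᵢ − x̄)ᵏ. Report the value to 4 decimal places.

-0.2057

x̄ = (2 + 6 + 9 + 4 + 8) / 5 = 5.8000
deviations (xᵢ − x̄): -3.8000, 0.2000, 3.2000, -1.8000, 2.2000
Σ(xᵢ − x̄)² = 32.8000 ⇒ m₂ = 32.8000/5 = 6.56000
Σ(xᵢ − x̄)³ = -17.2800 ⇒ m₃ = -17.2800/5 = -3.45600
m₂^(3/2) = 6.56000^(1.5) = 16.80180
g1 = m₃ / m₂^(3/2) = -3.45600 / 16.80180 ≈ -0.2057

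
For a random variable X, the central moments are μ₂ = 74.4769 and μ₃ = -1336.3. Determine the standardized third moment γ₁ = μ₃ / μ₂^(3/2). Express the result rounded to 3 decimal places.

σ = √μ₂ = √74.4769 = 8.63000
σ³ = μ₂^(3/2) = 642.73565
γ₁ = μ₃/σ³ = -1336.3 / 642.73565 ≈ -2.079

-2.079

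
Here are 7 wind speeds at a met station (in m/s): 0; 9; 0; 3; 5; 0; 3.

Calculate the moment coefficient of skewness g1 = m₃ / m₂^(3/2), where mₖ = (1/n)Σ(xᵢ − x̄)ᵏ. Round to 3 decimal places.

x̄ = (0 + 9 + 0 + 3 + 5 + 0 + 3) / 7 = 2.8571
deviations (xᵢ − x̄): -2.8571, 6.1429, -2.8571, 0.1429, 2.1429, -2.8571, 0.1429
Σ(xᵢ − x̄)² = 66.8571 ⇒ m₂ = 66.8571/7 = 9.55102
Σ(xᵢ − x̄)³ = 171.6735 ⇒ m₃ = 171.6735/7 = 24.52478
m₂^(3/2) = 9.55102^(1.5) = 29.51717
g1 = m₃ / m₂^(3/2) = 24.52478 / 29.51717 ≈ 0.831

0.831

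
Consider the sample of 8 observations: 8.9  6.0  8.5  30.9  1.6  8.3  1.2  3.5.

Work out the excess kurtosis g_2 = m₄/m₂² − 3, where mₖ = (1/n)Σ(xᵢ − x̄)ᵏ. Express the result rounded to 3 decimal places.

2.033

x̄ = 8.6125
Σ(xᵢ − x̄)² = 634.0088 ⇒ m₂ = 79.25109
Σ(xᵢ − x̄)⁴ = 252910.2743 ⇒ m₄ = 31613.78429
m₂² = 6280.73586
g_2 = m₄/m₂² − 3 = 5.03345 − 3 ≈ 2.033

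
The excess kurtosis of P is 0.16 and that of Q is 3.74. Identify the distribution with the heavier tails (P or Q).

Higher excess kurtosis ⇒ heavier tails relative to the normal distribution.
0.16 vs 3.74: the larger is 3.74, so Q has heavier tails.

Q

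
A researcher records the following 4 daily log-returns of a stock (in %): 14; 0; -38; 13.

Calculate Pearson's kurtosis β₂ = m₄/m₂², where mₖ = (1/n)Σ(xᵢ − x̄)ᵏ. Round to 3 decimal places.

x̄ = -2.7500
Σ(xᵢ − x̄)² = 1778.7500 ⇒ m₂ = 444.68750
Σ(xᵢ − x̄)⁴ = 1684269.0781 ⇒ m₄ = 421067.26953
m₂² = 197746.97266
β₂ = m₄/m₂² = 421067.26953 / 197746.97266 ≈ 2.129

2.129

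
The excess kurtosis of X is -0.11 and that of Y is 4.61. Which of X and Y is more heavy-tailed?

Y

Higher excess kurtosis ⇒ heavier tails relative to the normal distribution.
-0.11 vs 4.61: the larger is 4.61, so Y has heavier tails. (Y is leptokurtic — heavier-than-normal tails; the other is platykurtic.)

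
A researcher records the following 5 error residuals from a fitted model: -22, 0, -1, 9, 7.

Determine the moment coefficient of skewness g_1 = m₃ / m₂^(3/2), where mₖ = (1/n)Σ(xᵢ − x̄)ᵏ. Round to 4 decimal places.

x̄ = (-22 + 0 - 1 + 9 + 7) / 5 = -1.4000
deviations (xᵢ − x̄): -20.6000, 1.4000, 0.4000, 10.4000, 8.4000
Σ(xᵢ − x̄)² = 605.2000 ⇒ m₂ = 605.2000/5 = 121.04000
Σ(xᵢ − x̄)³ = -7021.4400 ⇒ m₃ = -7021.4400/5 = -1404.28800
m₂^(3/2) = 121.04000^(1.5) = 1331.66005
g_1 = m₃ / m₂^(3/2) = -1404.28800 / 1331.66005 ≈ -1.0545

-1.0545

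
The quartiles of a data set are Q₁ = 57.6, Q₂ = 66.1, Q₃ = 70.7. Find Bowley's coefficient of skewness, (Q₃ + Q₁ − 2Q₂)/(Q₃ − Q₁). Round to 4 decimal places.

numerator: Q₃ + Q₁ − 2Q₂ = 70.7 + 57.6 − 2×66.1 = -3.9000
denominator: Q₃ − Q₁ = 70.7 − 57.6 = 13.1000
Bowley skewness = -3.9000 / 13.1000 ≈ -0.2977

-0.2977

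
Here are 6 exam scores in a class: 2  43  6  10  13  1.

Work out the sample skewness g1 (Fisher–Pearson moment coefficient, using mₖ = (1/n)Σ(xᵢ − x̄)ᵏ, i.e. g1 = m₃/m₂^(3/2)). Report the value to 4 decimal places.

1.4576

x̄ = (2 + 43 + 6 + 10 + 13 + 1) / 6 = 12.5000
deviations (xᵢ − x̄): -10.5000, 30.5000, -6.5000, -2.5000, 0.5000, -11.5000
Σ(xᵢ − x̄)² = 1221.5000 ⇒ m₂ = 1221.5000/6 = 203.58333
Σ(xᵢ − x̄)³ = 25404.0000 ⇒ m₃ = 25404.0000/6 = 4234.00000
m₂^(3/2) = 203.58333^(1.5) = 2904.78057
g1 = m₃ / m₂^(3/2) = 4234.00000 / 2904.78057 ≈ 1.4576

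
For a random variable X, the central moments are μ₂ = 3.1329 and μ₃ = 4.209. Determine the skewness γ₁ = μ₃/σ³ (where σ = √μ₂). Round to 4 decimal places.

0.7590

σ = √μ₂ = √3.1329 = 1.77000
σ³ = μ₂^(3/2) = 5.54523
γ₁ = μ₃/σ³ = 4.209 / 5.54523 ≈ 0.7590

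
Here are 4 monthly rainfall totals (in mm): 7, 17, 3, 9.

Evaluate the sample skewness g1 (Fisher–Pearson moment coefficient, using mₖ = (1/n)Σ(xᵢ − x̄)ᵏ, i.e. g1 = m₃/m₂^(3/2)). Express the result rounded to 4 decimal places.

0.5431

x̄ = (7 + 17 + 3 + 9) / 4 = 9.0000
deviations (xᵢ − x̄): -2.0000, 8.0000, -6.0000, 0.0000
Σ(xᵢ − x̄)² = 104.0000 ⇒ m₂ = 104.0000/4 = 26.00000
Σ(xᵢ − x̄)³ = 288.0000 ⇒ m₃ = 288.0000/4 = 72.00000
m₂^(3/2) = 26.00000^(1.5) = 132.57451
g1 = m₃ / m₂^(3/2) = 72.00000 / 132.57451 ≈ 0.5431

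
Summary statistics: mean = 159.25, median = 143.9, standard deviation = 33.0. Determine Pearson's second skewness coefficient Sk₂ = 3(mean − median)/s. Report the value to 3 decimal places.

1.395

Sk₂ = 3(159.25 − 143.9) / 33.0 = 3 × 15.3500 / 33.0
    = 46.0500 / 33.0 ≈ 1.395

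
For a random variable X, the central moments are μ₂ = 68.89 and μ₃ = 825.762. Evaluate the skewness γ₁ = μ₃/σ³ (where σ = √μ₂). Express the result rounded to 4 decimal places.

σ = √μ₂ = √68.89 = 8.30000
σ³ = μ₂^(3/2) = 571.78700
γ₁ = μ₃/σ³ = 825.762 / 571.78700 ≈ 1.4442

1.4442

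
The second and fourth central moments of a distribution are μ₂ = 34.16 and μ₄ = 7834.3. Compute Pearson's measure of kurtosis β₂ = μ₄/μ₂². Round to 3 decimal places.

μ₂² = 34.16² = 1166.90560
μ₄/μ₂² = 7834.3 / 1166.90560 = 6.71374
β₂ ≈ 6.714

6.714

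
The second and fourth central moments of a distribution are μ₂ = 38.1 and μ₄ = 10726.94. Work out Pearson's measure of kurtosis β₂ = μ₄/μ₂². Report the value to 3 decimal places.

7.390

μ₂² = 38.1² = 1451.61000
μ₄/μ₂² = 10726.94 / 1451.61000 = 7.38968
β₂ ≈ 7.390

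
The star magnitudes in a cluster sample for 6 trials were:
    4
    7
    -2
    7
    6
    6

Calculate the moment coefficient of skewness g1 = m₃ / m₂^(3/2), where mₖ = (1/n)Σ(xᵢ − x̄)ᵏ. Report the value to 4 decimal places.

-1.4280

x̄ = (4 + 7 - 2 + 7 + 6 + 6) / 6 = 4.6667
deviations (xᵢ − x̄): -0.6667, 2.3333, -6.6667, 2.3333, 1.3333, 1.3333
Σ(xᵢ − x̄)² = 59.3333 ⇒ m₂ = 59.3333/6 = 9.88889
Σ(xᵢ − x̄)³ = -266.4444 ⇒ m₃ = -266.4444/6 = -44.40741
m₂^(3/2) = 9.88889^(1.5) = 31.09720
g1 = m₃ / m₂^(3/2) = -44.40741 / 31.09720 ≈ -1.4280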